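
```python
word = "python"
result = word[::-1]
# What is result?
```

word has length 6. The slice word[::-1] selects indices [5, 4, 3, 2, 1, 0] (5->'n', 4->'o', 3->'h', 2->'t', 1->'y', 0->'p'), giving 'nohtyp'.

'nohtyp'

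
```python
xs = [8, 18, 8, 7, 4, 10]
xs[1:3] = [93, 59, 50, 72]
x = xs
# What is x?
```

xs starts as [8, 18, 8, 7, 4, 10] (length 6). The slice xs[1:3] covers indices [1, 2] with values [18, 8]. Replacing that slice with [93, 59, 50, 72] (different length) produces [8, 93, 59, 50, 72, 7, 4, 10].

[8, 93, 59, 50, 72, 7, 4, 10]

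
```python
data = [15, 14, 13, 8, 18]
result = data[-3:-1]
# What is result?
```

data has length 5. The slice data[-3:-1] selects indices [2, 3] (2->13, 3->8), giving [13, 8].

[13, 8]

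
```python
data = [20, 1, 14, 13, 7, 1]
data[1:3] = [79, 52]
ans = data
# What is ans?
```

data starts as [20, 1, 14, 13, 7, 1] (length 6). The slice data[1:3] covers indices [1, 2] with values [1, 14]. Replacing that slice with [79, 52] (same length) produces [20, 79, 52, 13, 7, 1].

[20, 79, 52, 13, 7, 1]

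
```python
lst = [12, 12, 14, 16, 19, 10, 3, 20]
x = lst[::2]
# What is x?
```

lst has length 8. The slice lst[::2] selects indices [0, 2, 4, 6] (0->12, 2->14, 4->19, 6->3), giving [12, 14, 19, 3].

[12, 14, 19, 3]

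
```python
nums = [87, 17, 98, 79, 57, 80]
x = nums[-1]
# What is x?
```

nums has length 6. Negative index -1 maps to positive index 6 + (-1) = 5. nums[5] = 80.

80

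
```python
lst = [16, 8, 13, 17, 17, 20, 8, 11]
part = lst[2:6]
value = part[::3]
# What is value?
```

lst has length 8. The slice lst[2:6] selects indices [2, 3, 4, 5] (2->13, 3->17, 4->17, 5->20), giving [13, 17, 17, 20]. So part = [13, 17, 17, 20]. part has length 4. The slice part[::3] selects indices [0, 3] (0->13, 3->20), giving [13, 20].

[13, 20]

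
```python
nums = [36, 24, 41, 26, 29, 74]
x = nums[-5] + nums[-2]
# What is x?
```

nums has length 6. Negative index -5 maps to positive index 6 + (-5) = 1. nums[1] = 24.
nums has length 6. Negative index -2 maps to positive index 6 + (-2) = 4. nums[4] = 29.
Sum: 24 + 29 = 53.

53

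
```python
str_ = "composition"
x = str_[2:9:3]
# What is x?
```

str_ has length 11. The slice str_[2:9:3] selects indices [2, 5, 8] (2->'m', 5->'s', 8->'i'), giving 'msi'.

'msi'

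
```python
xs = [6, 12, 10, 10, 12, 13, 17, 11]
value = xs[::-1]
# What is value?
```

xs has length 8. The slice xs[::-1] selects indices [7, 6, 5, 4, 3, 2, 1, 0] (7->11, 6->17, 5->13, 4->12, 3->10, 2->10, 1->12, 0->6), giving [11, 17, 13, 12, 10, 10, 12, 6].

[11, 17, 13, 12, 10, 10, 12, 6]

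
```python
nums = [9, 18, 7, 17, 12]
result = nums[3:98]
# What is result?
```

nums has length 5. The slice nums[3:98] selects indices [3, 4] (3->17, 4->12), giving [17, 12].

[17, 12]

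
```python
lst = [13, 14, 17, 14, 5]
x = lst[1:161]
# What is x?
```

lst has length 5. The slice lst[1:161] selects indices [1, 2, 3, 4] (1->14, 2->17, 3->14, 4->5), giving [14, 17, 14, 5].

[14, 17, 14, 5]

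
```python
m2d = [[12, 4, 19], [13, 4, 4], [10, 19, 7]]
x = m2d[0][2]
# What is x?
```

m2d[0] = [12, 4, 19]. Taking column 2 of that row yields 19.

19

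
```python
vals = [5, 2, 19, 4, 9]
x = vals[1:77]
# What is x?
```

vals has length 5. The slice vals[1:77] selects indices [1, 2, 3, 4] (1->2, 2->19, 3->4, 4->9), giving [2, 19, 4, 9].

[2, 19, 4, 9]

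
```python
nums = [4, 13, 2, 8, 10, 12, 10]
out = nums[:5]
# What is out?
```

nums has length 7. The slice nums[:5] selects indices [0, 1, 2, 3, 4] (0->4, 1->13, 2->2, 3->8, 4->10), giving [4, 13, 2, 8, 10].

[4, 13, 2, 8, 10]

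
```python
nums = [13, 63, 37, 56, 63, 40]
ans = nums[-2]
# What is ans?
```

nums has length 6. Negative index -2 maps to positive index 6 + (-2) = 4. nums[4] = 63.

63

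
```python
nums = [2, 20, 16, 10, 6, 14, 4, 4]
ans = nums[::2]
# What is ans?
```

nums has length 8. The slice nums[::2] selects indices [0, 2, 4, 6] (0->2, 2->16, 4->6, 6->4), giving [2, 16, 6, 4].

[2, 16, 6, 4]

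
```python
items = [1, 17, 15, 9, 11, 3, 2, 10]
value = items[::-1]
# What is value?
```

items has length 8. The slice items[::-1] selects indices [7, 6, 5, 4, 3, 2, 1, 0] (7->10, 6->2, 5->3, 4->11, 3->9, 2->15, 1->17, 0->1), giving [10, 2, 3, 11, 9, 15, 17, 1].

[10, 2, 3, 11, 9, 15, 17, 1]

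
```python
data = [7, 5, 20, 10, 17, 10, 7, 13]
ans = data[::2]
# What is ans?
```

data has length 8. The slice data[::2] selects indices [0, 2, 4, 6] (0->7, 2->20, 4->17, 6->7), giving [7, 20, 17, 7].

[7, 20, 17, 7]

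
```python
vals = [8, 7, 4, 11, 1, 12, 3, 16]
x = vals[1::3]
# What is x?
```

vals has length 8. The slice vals[1::3] selects indices [1, 4, 7] (1->7, 4->1, 7->16), giving [7, 1, 16].

[7, 1, 16]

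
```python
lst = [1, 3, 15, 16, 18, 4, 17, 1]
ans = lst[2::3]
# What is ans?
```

lst has length 8. The slice lst[2::3] selects indices [2, 5] (2->15, 5->4), giving [15, 4].

[15, 4]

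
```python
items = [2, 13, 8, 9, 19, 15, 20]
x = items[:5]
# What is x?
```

items has length 7. The slice items[:5] selects indices [0, 1, 2, 3, 4] (0->2, 1->13, 2->8, 3->9, 4->19), giving [2, 13, 8, 9, 19].

[2, 13, 8, 9, 19]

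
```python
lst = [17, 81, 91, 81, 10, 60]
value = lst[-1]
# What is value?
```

lst has length 6. Negative index -1 maps to positive index 6 + (-1) = 5. lst[5] = 60.

60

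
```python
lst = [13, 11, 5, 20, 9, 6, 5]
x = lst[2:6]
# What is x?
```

lst has length 7. The slice lst[2:6] selects indices [2, 3, 4, 5] (2->5, 3->20, 4->9, 5->6), giving [5, 20, 9, 6].

[5, 20, 9, 6]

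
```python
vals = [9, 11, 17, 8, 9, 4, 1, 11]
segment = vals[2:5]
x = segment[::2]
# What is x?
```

vals has length 8. The slice vals[2:5] selects indices [2, 3, 4] (2->17, 3->8, 4->9), giving [17, 8, 9]. So segment = [17, 8, 9]. segment has length 3. The slice segment[::2] selects indices [0, 2] (0->17, 2->9), giving [17, 9].

[17, 9]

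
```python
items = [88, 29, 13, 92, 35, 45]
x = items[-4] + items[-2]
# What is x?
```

items has length 6. Negative index -4 maps to positive index 6 + (-4) = 2. items[2] = 13.
items has length 6. Negative index -2 maps to positive index 6 + (-2) = 4. items[4] = 35.
Sum: 13 + 35 = 48.

48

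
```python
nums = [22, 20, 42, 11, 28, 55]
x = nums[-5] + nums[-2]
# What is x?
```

nums has length 6. Negative index -5 maps to positive index 6 + (-5) = 1. nums[1] = 20.
nums has length 6. Negative index -2 maps to positive index 6 + (-2) = 4. nums[4] = 28.
Sum: 20 + 28 = 48.

48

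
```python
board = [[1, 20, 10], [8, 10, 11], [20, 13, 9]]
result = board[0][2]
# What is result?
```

board[0] = [1, 20, 10]. Taking column 2 of that row yields 10.

10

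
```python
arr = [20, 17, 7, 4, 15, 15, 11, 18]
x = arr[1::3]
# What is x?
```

arr has length 8. The slice arr[1::3] selects indices [1, 4, 7] (1->17, 4->15, 7->18), giving [17, 15, 18].

[17, 15, 18]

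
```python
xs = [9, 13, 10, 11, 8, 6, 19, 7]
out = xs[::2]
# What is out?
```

xs has length 8. The slice xs[::2] selects indices [0, 2, 4, 6] (0->9, 2->10, 4->8, 6->19), giving [9, 10, 8, 19].

[9, 10, 8, 19]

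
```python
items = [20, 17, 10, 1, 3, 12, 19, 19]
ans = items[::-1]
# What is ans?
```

items has length 8. The slice items[::-1] selects indices [7, 6, 5, 4, 3, 2, 1, 0] (7->19, 6->19, 5->12, 4->3, 3->1, 2->10, 1->17, 0->20), giving [19, 19, 12, 3, 1, 10, 17, 20].

[19, 19, 12, 3, 1, 10, 17, 20]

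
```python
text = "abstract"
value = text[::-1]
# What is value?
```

text has length 8. The slice text[::-1] selects indices [7, 6, 5, 4, 3, 2, 1, 0] (7->'t', 6->'c', 5->'a', 4->'r', 3->'t', 2->'s', 1->'b', 0->'a'), giving 'tcartsba'.

'tcartsba'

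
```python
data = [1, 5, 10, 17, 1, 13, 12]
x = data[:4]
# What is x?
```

data has length 7. The slice data[:4] selects indices [0, 1, 2, 3] (0->1, 1->5, 2->10, 3->17), giving [1, 5, 10, 17].

[1, 5, 10, 17]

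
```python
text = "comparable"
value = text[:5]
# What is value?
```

text has length 10. The slice text[:5] selects indices [0, 1, 2, 3, 4] (0->'c', 1->'o', 2->'m', 3->'p', 4->'a'), giving 'compa'.

'compa'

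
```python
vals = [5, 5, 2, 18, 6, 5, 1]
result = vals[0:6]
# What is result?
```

vals has length 7. The slice vals[0:6] selects indices [0, 1, 2, 3, 4, 5] (0->5, 1->5, 2->2, 3->18, 4->6, 5->5), giving [5, 5, 2, 18, 6, 5].

[5, 5, 2, 18, 6, 5]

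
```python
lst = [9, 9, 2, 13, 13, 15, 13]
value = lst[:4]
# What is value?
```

lst has length 7. The slice lst[:4] selects indices [0, 1, 2, 3] (0->9, 1->9, 2->2, 3->13), giving [9, 9, 2, 13].

[9, 9, 2, 13]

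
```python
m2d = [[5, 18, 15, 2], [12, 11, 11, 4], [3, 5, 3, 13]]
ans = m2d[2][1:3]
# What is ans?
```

m2d[2] = [3, 5, 3, 13]. m2d[2] has length 4. The slice m2d[2][1:3] selects indices [1, 2] (1->5, 2->3), giving [5, 3].

[5, 3]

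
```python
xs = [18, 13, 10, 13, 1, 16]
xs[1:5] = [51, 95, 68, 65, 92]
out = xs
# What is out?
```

xs starts as [18, 13, 10, 13, 1, 16] (length 6). The slice xs[1:5] covers indices [1, 2, 3, 4] with values [13, 10, 13, 1]. Replacing that slice with [51, 95, 68, 65, 92] (different length) produces [18, 51, 95, 68, 65, 92, 16].

[18, 51, 95, 68, 65, 92, 16]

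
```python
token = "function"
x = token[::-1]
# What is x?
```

token has length 8. The slice token[::-1] selects indices [7, 6, 5, 4, 3, 2, 1, 0] (7->'n', 6->'o', 5->'i', 4->'t', 3->'c', 2->'n', 1->'u', 0->'f'), giving 'noitcnuf'.

'noitcnuf'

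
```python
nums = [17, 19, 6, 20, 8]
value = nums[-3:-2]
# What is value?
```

nums has length 5. The slice nums[-3:-2] selects indices [2] (2->6), giving [6].

[6]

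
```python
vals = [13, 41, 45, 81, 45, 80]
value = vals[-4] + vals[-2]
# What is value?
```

vals has length 6. Negative index -4 maps to positive index 6 + (-4) = 2. vals[2] = 45.
vals has length 6. Negative index -2 maps to positive index 6 + (-2) = 4. vals[4] = 45.
Sum: 45 + 45 = 90.

90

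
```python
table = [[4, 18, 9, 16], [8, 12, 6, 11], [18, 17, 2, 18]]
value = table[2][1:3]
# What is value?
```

table[2] = [18, 17, 2, 18]. table[2] has length 4. The slice table[2][1:3] selects indices [1, 2] (1->17, 2->2), giving [17, 2].

[17, 2]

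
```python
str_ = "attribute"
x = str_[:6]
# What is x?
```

str_ has length 9. The slice str_[:6] selects indices [0, 1, 2, 3, 4, 5] (0->'a', 1->'t', 2->'t', 3->'r', 4->'i', 5->'b'), giving 'attrib'.

'attrib'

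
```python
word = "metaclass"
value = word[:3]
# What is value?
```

word has length 9. The slice word[:3] selects indices [0, 1, 2] (0->'m', 1->'e', 2->'t'), giving 'met'.

'met'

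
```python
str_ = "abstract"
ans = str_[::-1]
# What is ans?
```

str_ has length 8. The slice str_[::-1] selects indices [7, 6, 5, 4, 3, 2, 1, 0] (7->'t', 6->'c', 5->'a', 4->'r', 3->'t', 2->'s', 1->'b', 0->'a'), giving 'tcartsba'.

'tcartsba'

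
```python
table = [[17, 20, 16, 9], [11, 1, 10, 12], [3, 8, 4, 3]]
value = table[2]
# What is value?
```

table has 3 rows. Row 2 is [3, 8, 4, 3].

[3, 8, 4, 3]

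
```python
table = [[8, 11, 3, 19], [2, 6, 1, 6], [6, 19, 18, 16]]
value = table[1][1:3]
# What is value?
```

table[1] = [2, 6, 1, 6]. table[1] has length 4. The slice table[1][1:3] selects indices [1, 2] (1->6, 2->1), giving [6, 1].

[6, 1]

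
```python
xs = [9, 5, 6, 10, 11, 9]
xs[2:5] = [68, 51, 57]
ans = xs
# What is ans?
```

xs starts as [9, 5, 6, 10, 11, 9] (length 6). The slice xs[2:5] covers indices [2, 3, 4] with values [6, 10, 11]. Replacing that slice with [68, 51, 57] (same length) produces [9, 5, 68, 51, 57, 9].

[9, 5, 68, 51, 57, 9]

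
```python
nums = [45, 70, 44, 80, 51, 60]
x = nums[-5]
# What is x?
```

nums has length 6. Negative index -5 maps to positive index 6 + (-5) = 1. nums[1] = 70.

70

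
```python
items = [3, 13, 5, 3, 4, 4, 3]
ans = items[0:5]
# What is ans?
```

items has length 7. The slice items[0:5] selects indices [0, 1, 2, 3, 4] (0->3, 1->13, 2->5, 3->3, 4->4), giving [3, 13, 5, 3, 4].

[3, 13, 5, 3, 4]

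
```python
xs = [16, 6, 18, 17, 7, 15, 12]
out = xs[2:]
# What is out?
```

xs has length 7. The slice xs[2:] selects indices [2, 3, 4, 5, 6] (2->18, 3->17, 4->7, 5->15, 6->12), giving [18, 17, 7, 15, 12].

[18, 17, 7, 15, 12]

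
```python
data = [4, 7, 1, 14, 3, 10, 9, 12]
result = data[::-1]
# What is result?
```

data has length 8. The slice data[::-1] selects indices [7, 6, 5, 4, 3, 2, 1, 0] (7->12, 6->9, 5->10, 4->3, 3->14, 2->1, 1->7, 0->4), giving [12, 9, 10, 3, 14, 1, 7, 4].

[12, 9, 10, 3, 14, 1, 7, 4]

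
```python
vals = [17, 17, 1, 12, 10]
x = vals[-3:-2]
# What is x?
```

vals has length 5. The slice vals[-3:-2] selects indices [2] (2->1), giving [1].

[1]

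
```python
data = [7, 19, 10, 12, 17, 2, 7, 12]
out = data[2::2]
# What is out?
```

data has length 8. The slice data[2::2] selects indices [2, 4, 6] (2->10, 4->17, 6->7), giving [10, 17, 7].

[10, 17, 7]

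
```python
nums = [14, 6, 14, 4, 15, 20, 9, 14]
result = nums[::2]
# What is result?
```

nums has length 8. The slice nums[::2] selects indices [0, 2, 4, 6] (0->14, 2->14, 4->15, 6->9), giving [14, 14, 15, 9].

[14, 14, 15, 9]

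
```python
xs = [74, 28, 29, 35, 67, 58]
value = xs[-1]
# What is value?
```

xs has length 6. Negative index -1 maps to positive index 6 + (-1) = 5. xs[5] = 58.

58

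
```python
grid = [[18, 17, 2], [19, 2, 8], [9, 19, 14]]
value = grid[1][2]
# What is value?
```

grid[1] = [19, 2, 8]. Taking column 2 of that row yields 8.

8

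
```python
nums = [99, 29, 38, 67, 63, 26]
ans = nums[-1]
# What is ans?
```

nums has length 6. Negative index -1 maps to positive index 6 + (-1) = 5. nums[5] = 26.

26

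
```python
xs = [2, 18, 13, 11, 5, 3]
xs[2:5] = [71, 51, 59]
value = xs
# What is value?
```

xs starts as [2, 18, 13, 11, 5, 3] (length 6). The slice xs[2:5] covers indices [2, 3, 4] with values [13, 11, 5]. Replacing that slice with [71, 51, 59] (same length) produces [2, 18, 71, 51, 59, 3].

[2, 18, 71, 51, 59, 3]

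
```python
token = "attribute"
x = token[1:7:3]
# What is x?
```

token has length 9. The slice token[1:7:3] selects indices [1, 4] (1->'t', 4->'i'), giving 'ti'.

'ti'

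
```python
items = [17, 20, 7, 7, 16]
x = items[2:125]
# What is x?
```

items has length 5. The slice items[2:125] selects indices [2, 3, 4] (2->7, 3->7, 4->16), giving [7, 7, 16].

[7, 7, 16]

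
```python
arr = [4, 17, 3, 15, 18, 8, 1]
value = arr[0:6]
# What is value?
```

arr has length 7. The slice arr[0:6] selects indices [0, 1, 2, 3, 4, 5] (0->4, 1->17, 2->3, 3->15, 4->18, 5->8), giving [4, 17, 3, 15, 18, 8].

[4, 17, 3, 15, 18, 8]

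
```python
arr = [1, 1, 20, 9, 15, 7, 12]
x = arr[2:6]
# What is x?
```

arr has length 7. The slice arr[2:6] selects indices [2, 3, 4, 5] (2->20, 3->9, 4->15, 5->7), giving [20, 9, 15, 7].

[20, 9, 15, 7]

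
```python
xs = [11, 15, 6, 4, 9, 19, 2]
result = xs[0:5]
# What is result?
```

xs has length 7. The slice xs[0:5] selects indices [0, 1, 2, 3, 4] (0->11, 1->15, 2->6, 3->4, 4->9), giving [11, 15, 6, 4, 9].

[11, 15, 6, 4, 9]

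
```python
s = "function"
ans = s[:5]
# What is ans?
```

s has length 8. The slice s[:5] selects indices [0, 1, 2, 3, 4] (0->'f', 1->'u', 2->'n', 3->'c', 4->'t'), giving 'funct'.

'funct'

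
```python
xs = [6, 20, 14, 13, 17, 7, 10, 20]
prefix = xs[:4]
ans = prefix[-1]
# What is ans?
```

xs has length 8. The slice xs[:4] selects indices [0, 1, 2, 3] (0->6, 1->20, 2->14, 3->13), giving [6, 20, 14, 13]. So prefix = [6, 20, 14, 13]. Then prefix[-1] = 13.

13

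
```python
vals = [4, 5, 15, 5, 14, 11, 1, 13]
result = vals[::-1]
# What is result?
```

vals has length 8. The slice vals[::-1] selects indices [7, 6, 5, 4, 3, 2, 1, 0] (7->13, 6->1, 5->11, 4->14, 3->5, 2->15, 1->5, 0->4), giving [13, 1, 11, 14, 5, 15, 5, 4].

[13, 1, 11, 14, 5, 15, 5, 4]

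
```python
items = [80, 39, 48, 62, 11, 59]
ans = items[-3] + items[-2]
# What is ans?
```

items has length 6. Negative index -3 maps to positive index 6 + (-3) = 3. items[3] = 62.
items has length 6. Negative index -2 maps to positive index 6 + (-2) = 4. items[4] = 11.
Sum: 62 + 11 = 73.

73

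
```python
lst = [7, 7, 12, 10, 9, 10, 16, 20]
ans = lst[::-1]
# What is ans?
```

lst has length 8. The slice lst[::-1] selects indices [7, 6, 5, 4, 3, 2, 1, 0] (7->20, 6->16, 5->10, 4->9, 3->10, 2->12, 1->7, 0->7), giving [20, 16, 10, 9, 10, 12, 7, 7].

[20, 16, 10, 9, 10, 12, 7, 7]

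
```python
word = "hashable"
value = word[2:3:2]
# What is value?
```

word has length 8. The slice word[2:3:2] selects indices [2] (2->'s'), giving 's'.

's'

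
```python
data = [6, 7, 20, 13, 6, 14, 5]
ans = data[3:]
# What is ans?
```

data has length 7. The slice data[3:] selects indices [3, 4, 5, 6] (3->13, 4->6, 5->14, 6->5), giving [13, 6, 14, 5].

[13, 6, 14, 5]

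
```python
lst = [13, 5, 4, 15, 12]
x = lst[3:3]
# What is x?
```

lst has length 5. The slice lst[3:3] resolves to an empty index range, so the result is [].

[]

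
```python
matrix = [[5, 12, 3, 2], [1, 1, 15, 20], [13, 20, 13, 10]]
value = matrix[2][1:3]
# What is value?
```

matrix[2] = [13, 20, 13, 10]. matrix[2] has length 4. The slice matrix[2][1:3] selects indices [1, 2] (1->20, 2->13), giving [20, 13].

[20, 13]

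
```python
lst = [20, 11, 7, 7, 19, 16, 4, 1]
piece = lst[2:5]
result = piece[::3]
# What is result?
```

lst has length 8. The slice lst[2:5] selects indices [2, 3, 4] (2->7, 3->7, 4->19), giving [7, 7, 19]. So piece = [7, 7, 19]. piece has length 3. The slice piece[::3] selects indices [0] (0->7), giving [7].

[7]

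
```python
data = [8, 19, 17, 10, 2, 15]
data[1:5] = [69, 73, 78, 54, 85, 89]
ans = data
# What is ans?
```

data starts as [8, 19, 17, 10, 2, 15] (length 6). The slice data[1:5] covers indices [1, 2, 3, 4] with values [19, 17, 10, 2]. Replacing that slice with [69, 73, 78, 54, 85, 89] (different length) produces [8, 69, 73, 78, 54, 85, 89, 15].

[8, 69, 73, 78, 54, 85, 89, 15]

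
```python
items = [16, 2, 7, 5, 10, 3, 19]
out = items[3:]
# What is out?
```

items has length 7. The slice items[3:] selects indices [3, 4, 5, 6] (3->5, 4->10, 5->3, 6->19), giving [5, 10, 3, 19].

[5, 10, 3, 19]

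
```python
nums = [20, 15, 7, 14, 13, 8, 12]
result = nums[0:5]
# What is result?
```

nums has length 7. The slice nums[0:5] selects indices [0, 1, 2, 3, 4] (0->20, 1->15, 2->7, 3->14, 4->13), giving [20, 15, 7, 14, 13].

[20, 15, 7, 14, 13]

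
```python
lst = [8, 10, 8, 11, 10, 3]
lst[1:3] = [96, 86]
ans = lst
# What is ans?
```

lst starts as [8, 10, 8, 11, 10, 3] (length 6). The slice lst[1:3] covers indices [1, 2] with values [10, 8]. Replacing that slice with [96, 86] (same length) produces [8, 96, 86, 11, 10, 3].

[8, 96, 86, 11, 10, 3]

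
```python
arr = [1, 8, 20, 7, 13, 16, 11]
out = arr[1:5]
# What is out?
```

arr has length 7. The slice arr[1:5] selects indices [1, 2, 3, 4] (1->8, 2->20, 3->7, 4->13), giving [8, 20, 7, 13].

[8, 20, 7, 13]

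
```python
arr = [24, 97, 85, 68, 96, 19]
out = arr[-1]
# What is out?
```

arr has length 6. Negative index -1 maps to positive index 6 + (-1) = 5. arr[5] = 19.

19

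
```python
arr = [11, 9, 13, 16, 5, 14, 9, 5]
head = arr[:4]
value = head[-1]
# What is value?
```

arr has length 8. The slice arr[:4] selects indices [0, 1, 2, 3] (0->11, 1->9, 2->13, 3->16), giving [11, 9, 13, 16]. So head = [11, 9, 13, 16]. Then head[-1] = 16.

16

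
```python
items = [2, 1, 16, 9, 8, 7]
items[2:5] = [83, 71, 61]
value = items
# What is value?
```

items starts as [2, 1, 16, 9, 8, 7] (length 6). The slice items[2:5] covers indices [2, 3, 4] with values [16, 9, 8]. Replacing that slice with [83, 71, 61] (same length) produces [2, 1, 83, 71, 61, 7].

[2, 1, 83, 71, 61, 7]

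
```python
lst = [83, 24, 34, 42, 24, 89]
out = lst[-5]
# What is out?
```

lst has length 6. Negative index -5 maps to positive index 6 + (-5) = 1. lst[1] = 24.

24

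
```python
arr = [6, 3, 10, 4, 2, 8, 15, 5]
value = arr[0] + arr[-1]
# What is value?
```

arr has length 8. arr[0] = 6.
arr has length 8. Negative index -1 maps to positive index 8 + (-1) = 7. arr[7] = 5.
Sum: 6 + 5 = 11.

11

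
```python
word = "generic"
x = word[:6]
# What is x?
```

word has length 7. The slice word[:6] selects indices [0, 1, 2, 3, 4, 5] (0->'g', 1->'e', 2->'n', 3->'e', 4->'r', 5->'i'), giving 'generi'.

'generi'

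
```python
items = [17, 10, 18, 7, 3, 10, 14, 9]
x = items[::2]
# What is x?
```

items has length 8. The slice items[::2] selects indices [0, 2, 4, 6] (0->17, 2->18, 4->3, 6->14), giving [17, 18, 3, 14].

[17, 18, 3, 14]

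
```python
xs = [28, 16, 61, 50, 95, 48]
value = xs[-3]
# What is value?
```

xs has length 6. Negative index -3 maps to positive index 6 + (-3) = 3. xs[3] = 50.

50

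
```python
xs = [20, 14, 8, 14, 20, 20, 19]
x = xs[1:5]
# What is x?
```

xs has length 7. The slice xs[1:5] selects indices [1, 2, 3, 4] (1->14, 2->8, 3->14, 4->20), giving [14, 8, 14, 20].

[14, 8, 14, 20]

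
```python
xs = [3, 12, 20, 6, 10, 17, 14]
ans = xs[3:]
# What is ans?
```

xs has length 7. The slice xs[3:] selects indices [3, 4, 5, 6] (3->6, 4->10, 5->17, 6->14), giving [6, 10, 17, 14].

[6, 10, 17, 14]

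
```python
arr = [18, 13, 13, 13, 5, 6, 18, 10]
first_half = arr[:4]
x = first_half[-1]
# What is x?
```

arr has length 8. The slice arr[:4] selects indices [0, 1, 2, 3] (0->18, 1->13, 2->13, 3->13), giving [18, 13, 13, 13]. So first_half = [18, 13, 13, 13]. Then first_half[-1] = 13.

13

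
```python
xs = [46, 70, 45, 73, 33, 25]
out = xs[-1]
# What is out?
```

xs has length 6. Negative index -1 maps to positive index 6 + (-1) = 5. xs[5] = 25.

25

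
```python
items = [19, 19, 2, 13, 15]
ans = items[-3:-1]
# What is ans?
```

items has length 5. The slice items[-3:-1] selects indices [2, 3] (2->2, 3->13), giving [2, 13].

[2, 13]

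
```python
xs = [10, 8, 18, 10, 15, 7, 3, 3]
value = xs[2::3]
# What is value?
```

xs has length 8. The slice xs[2::3] selects indices [2, 5] (2->18, 5->7), giving [18, 7].

[18, 7]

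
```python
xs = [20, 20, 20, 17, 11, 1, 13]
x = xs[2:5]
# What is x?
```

xs has length 7. The slice xs[2:5] selects indices [2, 3, 4] (2->20, 3->17, 4->11), giving [20, 17, 11].

[20, 17, 11]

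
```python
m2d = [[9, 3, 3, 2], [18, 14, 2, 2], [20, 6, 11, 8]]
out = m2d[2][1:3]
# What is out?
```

m2d[2] = [20, 6, 11, 8]. m2d[2] has length 4. The slice m2d[2][1:3] selects indices [1, 2] (1->6, 2->11), giving [6, 11].

[6, 11]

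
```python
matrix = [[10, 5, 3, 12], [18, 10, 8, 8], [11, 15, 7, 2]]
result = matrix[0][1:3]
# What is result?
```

matrix[0] = [10, 5, 3, 12]. matrix[0] has length 4. The slice matrix[0][1:3] selects indices [1, 2] (1->5, 2->3), giving [5, 3].

[5, 3]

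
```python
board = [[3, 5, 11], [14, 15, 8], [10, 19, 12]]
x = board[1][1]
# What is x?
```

board[1] = [14, 15, 8]. Taking column 1 of that row yields 15.

15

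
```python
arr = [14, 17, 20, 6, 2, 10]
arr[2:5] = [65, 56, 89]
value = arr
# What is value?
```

arr starts as [14, 17, 20, 6, 2, 10] (length 6). The slice arr[2:5] covers indices [2, 3, 4] with values [20, 6, 2]. Replacing that slice with [65, 56, 89] (same length) produces [14, 17, 65, 56, 89, 10].

[14, 17, 65, 56, 89, 10]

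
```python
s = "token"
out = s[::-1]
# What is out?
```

s has length 5. The slice s[::-1] selects indices [4, 3, 2, 1, 0] (4->'n', 3->'e', 2->'k', 1->'o', 0->'t'), giving 'nekot'.

'nekot'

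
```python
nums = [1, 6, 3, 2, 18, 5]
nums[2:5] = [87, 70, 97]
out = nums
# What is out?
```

nums starts as [1, 6, 3, 2, 18, 5] (length 6). The slice nums[2:5] covers indices [2, 3, 4] with values [3, 2, 18]. Replacing that slice with [87, 70, 97] (same length) produces [1, 6, 87, 70, 97, 5].

[1, 6, 87, 70, 97, 5]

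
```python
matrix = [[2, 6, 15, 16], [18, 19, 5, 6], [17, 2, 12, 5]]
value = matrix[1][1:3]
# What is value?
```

matrix[1] = [18, 19, 5, 6]. matrix[1] has length 4. The slice matrix[1][1:3] selects indices [1, 2] (1->19, 2->5), giving [19, 5].

[19, 5]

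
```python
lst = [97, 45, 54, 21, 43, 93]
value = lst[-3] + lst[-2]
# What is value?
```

lst has length 6. Negative index -3 maps to positive index 6 + (-3) = 3. lst[3] = 21.
lst has length 6. Negative index -2 maps to positive index 6 + (-2) = 4. lst[4] = 43.
Sum: 21 + 43 = 64.

64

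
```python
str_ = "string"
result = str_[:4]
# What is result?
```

str_ has length 6. The slice str_[:4] selects indices [0, 1, 2, 3] (0->'s', 1->'t', 2->'r', 3->'i'), giving 'stri'.

'stri'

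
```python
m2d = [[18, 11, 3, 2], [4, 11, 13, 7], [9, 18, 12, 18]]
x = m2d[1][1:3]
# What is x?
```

m2d[1] = [4, 11, 13, 7]. m2d[1] has length 4. The slice m2d[1][1:3] selects indices [1, 2] (1->11, 2->13), giving [11, 13].

[11, 13]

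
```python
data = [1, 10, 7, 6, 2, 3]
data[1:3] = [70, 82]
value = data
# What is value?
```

data starts as [1, 10, 7, 6, 2, 3] (length 6). The slice data[1:3] covers indices [1, 2] with values [10, 7]. Replacing that slice with [70, 82] (same length) produces [1, 70, 82, 6, 2, 3].

[1, 70, 82, 6, 2, 3]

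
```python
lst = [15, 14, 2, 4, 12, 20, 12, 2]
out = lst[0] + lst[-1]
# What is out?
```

lst has length 8. lst[0] = 15.
lst has length 8. Negative index -1 maps to positive index 8 + (-1) = 7. lst[7] = 2.
Sum: 15 + 2 = 17.

17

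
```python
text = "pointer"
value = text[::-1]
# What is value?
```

text has length 7. The slice text[::-1] selects indices [6, 5, 4, 3, 2, 1, 0] (6->'r', 5->'e', 4->'t', 3->'n', 2->'i', 1->'o', 0->'p'), giving 'retniop'.

'retniop'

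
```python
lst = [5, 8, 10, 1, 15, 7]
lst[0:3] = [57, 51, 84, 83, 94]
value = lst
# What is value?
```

lst starts as [5, 8, 10, 1, 15, 7] (length 6). The slice lst[0:3] covers indices [0, 1, 2] with values [5, 8, 10]. Replacing that slice with [57, 51, 84, 83, 94] (different length) produces [57, 51, 84, 83, 94, 1, 15, 7].

[57, 51, 84, 83, 94, 1, 15, 7]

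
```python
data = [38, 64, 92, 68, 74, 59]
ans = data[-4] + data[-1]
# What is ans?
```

data has length 6. Negative index -4 maps to positive index 6 + (-4) = 2. data[2] = 92.
data has length 6. Negative index -1 maps to positive index 6 + (-1) = 5. data[5] = 59.
Sum: 92 + 59 = 151.

151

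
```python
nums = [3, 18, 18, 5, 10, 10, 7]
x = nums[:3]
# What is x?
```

nums has length 7. The slice nums[:3] selects indices [0, 1, 2] (0->3, 1->18, 2->18), giving [3, 18, 18].

[3, 18, 18]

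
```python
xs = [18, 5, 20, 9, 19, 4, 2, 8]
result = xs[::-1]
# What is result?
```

xs has length 8. The slice xs[::-1] selects indices [7, 6, 5, 4, 3, 2, 1, 0] (7->8, 6->2, 5->4, 4->19, 3->9, 2->20, 1->5, 0->18), giving [8, 2, 4, 19, 9, 20, 5, 18].

[8, 2, 4, 19, 9, 20, 5, 18]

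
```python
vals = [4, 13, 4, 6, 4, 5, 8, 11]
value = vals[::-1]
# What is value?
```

vals has length 8. The slice vals[::-1] selects indices [7, 6, 5, 4, 3, 2, 1, 0] (7->11, 6->8, 5->5, 4->4, 3->6, 2->4, 1->13, 0->4), giving [11, 8, 5, 4, 6, 4, 13, 4].

[11, 8, 5, 4, 6, 4, 13, 4]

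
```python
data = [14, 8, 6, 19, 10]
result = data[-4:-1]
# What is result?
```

data has length 5. The slice data[-4:-1] selects indices [1, 2, 3] (1->8, 2->6, 3->19), giving [8, 6, 19].

[8, 6, 19]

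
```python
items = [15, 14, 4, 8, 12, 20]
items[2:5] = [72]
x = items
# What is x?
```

items starts as [15, 14, 4, 8, 12, 20] (length 6). The slice items[2:5] covers indices [2, 3, 4] with values [4, 8, 12]. Replacing that slice with [72] (different length) produces [15, 14, 72, 20].

[15, 14, 72, 20]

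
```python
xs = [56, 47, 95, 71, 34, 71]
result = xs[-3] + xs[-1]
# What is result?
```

xs has length 6. Negative index -3 maps to positive index 6 + (-3) = 3. xs[3] = 71.
xs has length 6. Negative index -1 maps to positive index 6 + (-1) = 5. xs[5] = 71.
Sum: 71 + 71 = 142.

142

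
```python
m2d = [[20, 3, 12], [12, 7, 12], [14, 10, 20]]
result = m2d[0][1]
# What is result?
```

m2d[0] = [20, 3, 12]. Taking column 1 of that row yields 3.

3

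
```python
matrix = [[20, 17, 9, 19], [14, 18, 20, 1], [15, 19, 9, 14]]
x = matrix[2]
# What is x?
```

matrix has 3 rows. Row 2 is [15, 19, 9, 14].

[15, 19, 9, 14]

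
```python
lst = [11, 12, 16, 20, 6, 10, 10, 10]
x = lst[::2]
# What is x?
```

lst has length 8. The slice lst[::2] selects indices [0, 2, 4, 6] (0->11, 2->16, 4->6, 6->10), giving [11, 16, 6, 10].

[11, 16, 6, 10]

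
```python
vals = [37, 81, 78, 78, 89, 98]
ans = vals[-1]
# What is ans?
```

vals has length 6. Negative index -1 maps to positive index 6 + (-1) = 5. vals[5] = 98.

98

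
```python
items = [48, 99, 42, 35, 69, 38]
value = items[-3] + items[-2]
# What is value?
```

items has length 6. Negative index -3 maps to positive index 6 + (-3) = 3. items[3] = 35.
items has length 6. Negative index -2 maps to positive index 6 + (-2) = 4. items[4] = 69.
Sum: 35 + 69 = 104.

104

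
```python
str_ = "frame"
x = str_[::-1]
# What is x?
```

str_ has length 5. The slice str_[::-1] selects indices [4, 3, 2, 1, 0] (4->'e', 3->'m', 2->'a', 1->'r', 0->'f'), giving 'emarf'.

'emarf'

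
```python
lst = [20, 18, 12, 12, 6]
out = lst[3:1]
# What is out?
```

lst has length 5. The slice lst[3:1] resolves to an empty index range, so the result is [].

[]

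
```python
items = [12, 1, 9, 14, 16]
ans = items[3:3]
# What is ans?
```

items has length 5. The slice items[3:3] resolves to an empty index range, so the result is [].

[]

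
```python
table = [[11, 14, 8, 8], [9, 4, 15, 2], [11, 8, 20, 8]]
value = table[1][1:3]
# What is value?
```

table[1] = [9, 4, 15, 2]. table[1] has length 4. The slice table[1][1:3] selects indices [1, 2] (1->4, 2->15), giving [4, 15].

[4, 15]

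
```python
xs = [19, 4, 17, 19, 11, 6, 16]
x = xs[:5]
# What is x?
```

xs has length 7. The slice xs[:5] selects indices [0, 1, 2, 3, 4] (0->19, 1->4, 2->17, 3->19, 4->11), giving [19, 4, 17, 19, 11].

[19, 4, 17, 19, 11]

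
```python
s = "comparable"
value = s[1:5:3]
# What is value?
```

s has length 10. The slice s[1:5:3] selects indices [1, 4] (1->'o', 4->'a'), giving 'oa'.

'oa'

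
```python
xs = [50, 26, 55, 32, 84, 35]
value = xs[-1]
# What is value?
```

xs has length 6. Negative index -1 maps to positive index 6 + (-1) = 5. xs[5] = 35.

35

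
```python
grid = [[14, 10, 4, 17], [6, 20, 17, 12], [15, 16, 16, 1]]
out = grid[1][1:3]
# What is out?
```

grid[1] = [6, 20, 17, 12]. grid[1] has length 4. The slice grid[1][1:3] selects indices [1, 2] (1->20, 2->17), giving [20, 17].

[20, 17]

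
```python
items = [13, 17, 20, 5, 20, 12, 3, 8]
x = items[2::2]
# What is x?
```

items has length 8. The slice items[2::2] selects indices [2, 4, 6] (2->20, 4->20, 6->3), giving [20, 20, 3].

[20, 20, 3]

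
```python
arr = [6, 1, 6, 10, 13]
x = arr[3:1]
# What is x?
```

arr has length 5. The slice arr[3:1] resolves to an empty index range, so the result is [].

[]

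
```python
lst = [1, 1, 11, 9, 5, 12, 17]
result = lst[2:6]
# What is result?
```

lst has length 7. The slice lst[2:6] selects indices [2, 3, 4, 5] (2->11, 3->9, 4->5, 5->12), giving [11, 9, 5, 12].

[11, 9, 5, 12]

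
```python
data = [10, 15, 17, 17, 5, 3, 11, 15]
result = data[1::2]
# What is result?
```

data has length 8. The slice data[1::2] selects indices [1, 3, 5, 7] (1->15, 3->17, 5->3, 7->15), giving [15, 17, 3, 15].

[15, 17, 3, 15]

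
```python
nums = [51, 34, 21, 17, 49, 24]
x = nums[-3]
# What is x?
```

nums has length 6. Negative index -3 maps to positive index 6 + (-3) = 3. nums[3] = 17.

17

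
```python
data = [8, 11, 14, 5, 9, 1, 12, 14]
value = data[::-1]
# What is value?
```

data has length 8. The slice data[::-1] selects indices [7, 6, 5, 4, 3, 2, 1, 0] (7->14, 6->12, 5->1, 4->9, 3->5, 2->14, 1->11, 0->8), giving [14, 12, 1, 9, 5, 14, 11, 8].

[14, 12, 1, 9, 5, 14, 11, 8]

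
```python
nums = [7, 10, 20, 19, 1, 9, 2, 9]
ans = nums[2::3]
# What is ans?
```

nums has length 8. The slice nums[2::3] selects indices [2, 5] (2->20, 5->9), giving [20, 9].

[20, 9]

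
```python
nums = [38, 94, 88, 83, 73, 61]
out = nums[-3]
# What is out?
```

nums has length 6. Negative index -3 maps to positive index 6 + (-3) = 3. nums[3] = 83.

83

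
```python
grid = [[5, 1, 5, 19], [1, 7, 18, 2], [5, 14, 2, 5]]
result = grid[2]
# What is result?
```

grid has 3 rows. Row 2 is [5, 14, 2, 5].

[5, 14, 2, 5]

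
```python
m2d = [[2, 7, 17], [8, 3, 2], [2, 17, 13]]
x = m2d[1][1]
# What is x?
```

m2d[1] = [8, 3, 2]. Taking column 1 of that row yields 3.

3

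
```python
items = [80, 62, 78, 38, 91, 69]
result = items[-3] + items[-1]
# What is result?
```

items has length 6. Negative index -3 maps to positive index 6 + (-3) = 3. items[3] = 38.
items has length 6. Negative index -1 maps to positive index 6 + (-1) = 5. items[5] = 69.
Sum: 38 + 69 = 107.

107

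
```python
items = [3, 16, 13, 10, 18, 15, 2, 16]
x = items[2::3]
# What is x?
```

items has length 8. The slice items[2::3] selects indices [2, 5] (2->13, 5->15), giving [13, 15].

[13, 15]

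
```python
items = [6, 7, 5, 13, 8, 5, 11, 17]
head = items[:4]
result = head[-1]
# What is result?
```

items has length 8. The slice items[:4] selects indices [0, 1, 2, 3] (0->6, 1->7, 2->5, 3->13), giving [6, 7, 5, 13]. So head = [6, 7, 5, 13]. Then head[-1] = 13.

13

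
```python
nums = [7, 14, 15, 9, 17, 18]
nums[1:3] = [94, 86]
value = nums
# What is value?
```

nums starts as [7, 14, 15, 9, 17, 18] (length 6). The slice nums[1:3] covers indices [1, 2] with values [14, 15]. Replacing that slice with [94, 86] (same length) produces [7, 94, 86, 9, 17, 18].

[7, 94, 86, 9, 17, 18]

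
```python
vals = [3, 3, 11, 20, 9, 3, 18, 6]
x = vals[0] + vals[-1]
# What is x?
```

vals has length 8. vals[0] = 3.
vals has length 8. Negative index -1 maps to positive index 8 + (-1) = 7. vals[7] = 6.
Sum: 3 + 6 = 9.

9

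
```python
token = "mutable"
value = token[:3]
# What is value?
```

token has length 7. The slice token[:3] selects indices [0, 1, 2] (0->'m', 1->'u', 2->'t'), giving 'mut'.

'mut'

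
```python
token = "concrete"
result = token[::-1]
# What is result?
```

token has length 8. The slice token[::-1] selects indices [7, 6, 5, 4, 3, 2, 1, 0] (7->'e', 6->'t', 5->'e', 4->'r', 3->'c', 2->'n', 1->'o', 0->'c'), giving 'etercnoc'.

'etercnoc'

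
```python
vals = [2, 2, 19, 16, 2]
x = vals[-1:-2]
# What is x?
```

vals has length 5. The slice vals[-1:-2] resolves to an empty index range, so the result is [].

[]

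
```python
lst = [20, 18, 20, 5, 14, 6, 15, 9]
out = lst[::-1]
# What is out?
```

lst has length 8. The slice lst[::-1] selects indices [7, 6, 5, 4, 3, 2, 1, 0] (7->9, 6->15, 5->6, 4->14, 3->5, 2->20, 1->18, 0->20), giving [9, 15, 6, 14, 5, 20, 18, 20].

[9, 15, 6, 14, 5, 20, 18, 20]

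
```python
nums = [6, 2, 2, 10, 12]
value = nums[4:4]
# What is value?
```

nums has length 5. The slice nums[4:4] resolves to an empty index range, so the result is [].

[]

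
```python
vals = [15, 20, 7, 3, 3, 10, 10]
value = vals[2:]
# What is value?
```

vals has length 7. The slice vals[2:] selects indices [2, 3, 4, 5, 6] (2->7, 3->3, 4->3, 5->10, 6->10), giving [7, 3, 3, 10, 10].

[7, 3, 3, 10, 10]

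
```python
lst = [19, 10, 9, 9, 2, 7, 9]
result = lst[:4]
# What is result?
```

lst has length 7. The slice lst[:4] selects indices [0, 1, 2, 3] (0->19, 1->10, 2->9, 3->9), giving [19, 10, 9, 9].

[19, 10, 9, 9]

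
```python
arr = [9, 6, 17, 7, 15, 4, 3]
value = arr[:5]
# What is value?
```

arr has length 7. The slice arr[:5] selects indices [0, 1, 2, 3, 4] (0->9, 1->6, 2->17, 3->7, 4->15), giving [9, 6, 17, 7, 15].

[9, 6, 17, 7, 15]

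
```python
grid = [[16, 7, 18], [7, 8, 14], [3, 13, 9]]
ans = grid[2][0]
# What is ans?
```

grid[2] = [3, 13, 9]. Taking column 0 of that row yields 3.

3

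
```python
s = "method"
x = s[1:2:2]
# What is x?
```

s has length 6. The slice s[1:2:2] selects indices [1] (1->'e'), giving 'e'.

'e'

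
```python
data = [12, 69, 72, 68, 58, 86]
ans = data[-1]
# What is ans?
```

data has length 6. Negative index -1 maps to positive index 6 + (-1) = 5. data[5] = 86.

86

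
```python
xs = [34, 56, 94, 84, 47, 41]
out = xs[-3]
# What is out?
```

xs has length 6. Negative index -3 maps to positive index 6 + (-3) = 3. xs[3] = 84.

84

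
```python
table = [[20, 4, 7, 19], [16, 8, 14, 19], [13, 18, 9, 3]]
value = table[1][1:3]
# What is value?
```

table[1] = [16, 8, 14, 19]. table[1] has length 4. The slice table[1][1:3] selects indices [1, 2] (1->8, 2->14), giving [8, 14].

[8, 14]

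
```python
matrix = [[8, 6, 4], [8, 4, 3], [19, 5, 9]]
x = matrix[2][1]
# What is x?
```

matrix[2] = [19, 5, 9]. Taking column 1 of that row yields 5.

5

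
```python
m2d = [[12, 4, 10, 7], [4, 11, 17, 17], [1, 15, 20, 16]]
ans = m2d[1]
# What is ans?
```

m2d has 3 rows. Row 1 is [4, 11, 17, 17].

[4, 11, 17, 17]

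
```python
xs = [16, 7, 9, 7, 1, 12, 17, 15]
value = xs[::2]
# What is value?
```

xs has length 8. The slice xs[::2] selects indices [0, 2, 4, 6] (0->16, 2->9, 4->1, 6->17), giving [16, 9, 1, 17].

[16, 9, 1, 17]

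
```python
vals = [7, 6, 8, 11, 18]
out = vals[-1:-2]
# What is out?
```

vals has length 5. The slice vals[-1:-2] resolves to an empty index range, so the result is [].

[]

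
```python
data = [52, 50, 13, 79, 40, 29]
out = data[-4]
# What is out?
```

data has length 6. Negative index -4 maps to positive index 6 + (-4) = 2. data[2] = 13.

13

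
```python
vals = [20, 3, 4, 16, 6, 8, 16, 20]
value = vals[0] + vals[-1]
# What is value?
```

vals has length 8. vals[0] = 20.
vals has length 8. Negative index -1 maps to positive index 8 + (-1) = 7. vals[7] = 20.
Sum: 20 + 20 = 40.

40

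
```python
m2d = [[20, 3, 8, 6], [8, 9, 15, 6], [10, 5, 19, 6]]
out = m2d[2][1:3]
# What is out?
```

m2d[2] = [10, 5, 19, 6]. m2d[2] has length 4. The slice m2d[2][1:3] selects indices [1, 2] (1->5, 2->19), giving [5, 19].

[5, 19]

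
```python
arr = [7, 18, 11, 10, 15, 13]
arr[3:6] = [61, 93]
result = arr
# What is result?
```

arr starts as [7, 18, 11, 10, 15, 13] (length 6). The slice arr[3:6] covers indices [3, 4, 5] with values [10, 15, 13]. Replacing that slice with [61, 93] (different length) produces [7, 18, 11, 61, 93].

[7, 18, 11, 61, 93]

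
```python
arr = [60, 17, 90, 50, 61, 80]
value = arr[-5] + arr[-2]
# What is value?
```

arr has length 6. Negative index -5 maps to positive index 6 + (-5) = 1. arr[1] = 17.
arr has length 6. Negative index -2 maps to positive index 6 + (-2) = 4. arr[4] = 61.
Sum: 17 + 61 = 78.

78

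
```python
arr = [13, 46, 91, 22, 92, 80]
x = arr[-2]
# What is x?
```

arr has length 6. Negative index -2 maps to positive index 6 + (-2) = 4. arr[4] = 92.

92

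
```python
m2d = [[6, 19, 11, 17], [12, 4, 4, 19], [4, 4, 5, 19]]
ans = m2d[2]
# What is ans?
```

m2d has 3 rows. Row 2 is [4, 4, 5, 19].

[4, 4, 5, 19]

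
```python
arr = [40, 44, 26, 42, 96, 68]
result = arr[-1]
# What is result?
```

arr has length 6. Negative index -1 maps to positive index 6 + (-1) = 5. arr[5] = 68.

68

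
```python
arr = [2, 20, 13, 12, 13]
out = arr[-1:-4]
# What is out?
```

arr has length 5. The slice arr[-1:-4] resolves to an empty index range, so the result is [].

[]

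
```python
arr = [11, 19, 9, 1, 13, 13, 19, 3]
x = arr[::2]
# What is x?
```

arr has length 8. The slice arr[::2] selects indices [0, 2, 4, 6] (0->11, 2->9, 4->13, 6->19), giving [11, 9, 13, 19].

[11, 9, 13, 19]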